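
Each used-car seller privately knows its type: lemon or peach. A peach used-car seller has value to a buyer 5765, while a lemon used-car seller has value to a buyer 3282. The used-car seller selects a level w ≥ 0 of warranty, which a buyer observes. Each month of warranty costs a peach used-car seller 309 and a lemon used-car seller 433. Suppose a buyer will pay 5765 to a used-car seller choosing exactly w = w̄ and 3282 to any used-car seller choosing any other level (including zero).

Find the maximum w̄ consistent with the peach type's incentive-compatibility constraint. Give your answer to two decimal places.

8.04

Choosing w̄ yields the peach type 5765 − 309·w̄; choosing zero yields 3282.
The peach type is indifferent at 5765 − 309·w̄ = 3282, i.e. w̄ = (5765 − 3282) / 309 ≈ 8.04.
For any w̄ above 8.04 the peach type would rather pool at zero, so separation collapses.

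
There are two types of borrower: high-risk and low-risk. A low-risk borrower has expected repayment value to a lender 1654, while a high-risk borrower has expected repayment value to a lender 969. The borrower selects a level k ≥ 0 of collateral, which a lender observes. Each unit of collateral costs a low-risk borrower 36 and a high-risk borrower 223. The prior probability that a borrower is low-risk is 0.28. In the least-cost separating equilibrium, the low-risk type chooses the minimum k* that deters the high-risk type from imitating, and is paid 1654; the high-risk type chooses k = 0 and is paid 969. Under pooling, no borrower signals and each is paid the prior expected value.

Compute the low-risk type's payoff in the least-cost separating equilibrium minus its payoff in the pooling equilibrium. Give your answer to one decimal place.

382.6

Least-cost separating signal: k* solves 969 = 1654 − 223·k*, so k* = (1654 − 969)/223 ≈ 3.0717.
Low-risk type's separating payoff: 1654 − 36 × k* = 1654 − 36 × (1654 − 969)/223 = 1654 − 24660/223 ≈ 1543.417.
Pooling payoff: 0.28 × 1654 + 0.72 × 969 = 1160.8.
Difference: 1543.417 − 1160.8 = 382.617, i.e. 382.6 to one decimal place.
The low-risk type prefers to separate.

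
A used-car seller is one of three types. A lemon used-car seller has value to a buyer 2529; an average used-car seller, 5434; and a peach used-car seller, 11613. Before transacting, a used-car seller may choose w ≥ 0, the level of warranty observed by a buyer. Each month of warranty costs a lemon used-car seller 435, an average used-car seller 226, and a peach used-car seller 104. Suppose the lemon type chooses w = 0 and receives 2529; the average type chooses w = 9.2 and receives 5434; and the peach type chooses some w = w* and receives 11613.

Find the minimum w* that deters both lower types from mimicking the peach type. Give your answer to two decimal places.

Average type (on-path payoff 5434 − 226×9.2 = 3354.8) won't mimic when 3354.8 ≥ 11613 − 226·w*, i.e. w* ≥ 36.54.
Lemon type (on-path payoff 2529) won't mimic when 2529 ≥ 11613 − 435·w*, i.e. w* ≥ 20.88.
Both must hold, so w* = max(20.88, 36.54) = 36.54. The average type's constraint binds.

36.54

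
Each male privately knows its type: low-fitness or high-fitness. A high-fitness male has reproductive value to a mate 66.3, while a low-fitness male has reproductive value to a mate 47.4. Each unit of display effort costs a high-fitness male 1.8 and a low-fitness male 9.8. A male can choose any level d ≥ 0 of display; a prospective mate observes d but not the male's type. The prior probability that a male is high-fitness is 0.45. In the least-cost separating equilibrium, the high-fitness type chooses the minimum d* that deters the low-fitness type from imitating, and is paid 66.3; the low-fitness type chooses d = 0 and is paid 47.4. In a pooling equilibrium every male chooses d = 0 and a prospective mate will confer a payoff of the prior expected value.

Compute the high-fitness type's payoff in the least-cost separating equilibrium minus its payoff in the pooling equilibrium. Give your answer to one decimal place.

Least-cost separating signal: d* solves 47.4 = 66.3 − 9.8·d*, so d* = (66.3 − 47.4)/9.8 ≈ 1.9286.
High-fitness type's separating payoff: 66.3 − 1.8 × d* = 66.3 − 1.8 × (66.3 − 47.4)/9.8 = 66.3 − 34.02/9.8 ≈ 62.829.
Pooling payoff: 0.45 × 66.3 + 0.55 × 47.4 = 55.905.
Difference: 62.829 − 55.905 = 6.924, i.e. 6.9 to one decimal place.
The high-fitness type prefers to separate.

6.9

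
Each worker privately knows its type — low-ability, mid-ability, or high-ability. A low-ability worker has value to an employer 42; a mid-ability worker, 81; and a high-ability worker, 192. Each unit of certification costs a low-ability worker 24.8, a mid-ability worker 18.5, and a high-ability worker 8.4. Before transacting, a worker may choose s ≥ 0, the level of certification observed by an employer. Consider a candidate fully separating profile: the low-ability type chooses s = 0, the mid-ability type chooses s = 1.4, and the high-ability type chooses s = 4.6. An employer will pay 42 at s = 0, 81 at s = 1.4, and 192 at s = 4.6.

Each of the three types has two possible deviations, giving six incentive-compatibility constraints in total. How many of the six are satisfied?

Mid-ability (own payoff 81 − 18.5×1.4 = 55.1): to s=0 gives 42 → no gain ✓; to s=4.6 gives 192 − 18.5×4.6 = 106.9 → profitable ✗.
High-ability (own payoff 192 − 8.4×4.6 = 153.36): to s=0 gives 42 → no gain ✓; to s=1.4 gives 81 − 8.4×1.4 = 69.24 → no gain ✓.
Low-ability (own payoff 42): to s=1.4 gives 81 − 24.8×1.4 = 46.28 → profitable ✗; to s=4.6 gives 192 − 24.8×4.6 = 77.92 → profitable ✗.
3 of the 6 constraints hold; not an equilibrium.

3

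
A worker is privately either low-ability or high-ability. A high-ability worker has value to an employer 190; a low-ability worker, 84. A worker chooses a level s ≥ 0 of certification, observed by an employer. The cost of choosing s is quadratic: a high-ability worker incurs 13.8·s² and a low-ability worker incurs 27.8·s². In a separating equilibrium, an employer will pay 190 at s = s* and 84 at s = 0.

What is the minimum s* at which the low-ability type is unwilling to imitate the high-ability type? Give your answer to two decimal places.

1.95

The low-ability type at s = 0 receives 84; imitating at s* yields 190 − 27.8·s*².
Indifference: 84 = 190 − 27.8·s*², so s*² = (190 − 84) / 27.8 ≈ 3.8129.
s* = √3.8129 ≈ 1.95.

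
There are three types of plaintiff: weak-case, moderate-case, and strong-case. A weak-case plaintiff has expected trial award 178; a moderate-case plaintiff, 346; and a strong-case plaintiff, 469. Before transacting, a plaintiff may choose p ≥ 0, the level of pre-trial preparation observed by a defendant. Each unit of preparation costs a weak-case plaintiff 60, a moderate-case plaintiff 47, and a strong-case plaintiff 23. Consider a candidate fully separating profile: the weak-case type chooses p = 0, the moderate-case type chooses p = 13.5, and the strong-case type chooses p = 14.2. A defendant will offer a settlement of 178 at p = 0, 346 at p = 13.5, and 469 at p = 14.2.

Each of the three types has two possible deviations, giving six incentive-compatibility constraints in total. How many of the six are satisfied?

3

Weak-case (own payoff 178): to p=13.5 gives 346 − 60×13.5 = -464 → no gain ✓; to p=14.2 gives 469 − 60×14.2 = -383 → no gain ✓.
Strong-case (own payoff 469 − 23×14.2 = 142.4): to p=0 gives 178 → profitable ✗; to p=13.5 gives 346 − 23×13.5 = 35.5 → no gain ✓.
Moderate-case (own payoff 346 − 47×13.5 = -288.5): to p=0 gives 178 → profitable ✗; to p=14.2 gives 469 − 47×14.2 = -198.4 → profitable ✗.
3 of the 6 constraints hold; not an equilibrium.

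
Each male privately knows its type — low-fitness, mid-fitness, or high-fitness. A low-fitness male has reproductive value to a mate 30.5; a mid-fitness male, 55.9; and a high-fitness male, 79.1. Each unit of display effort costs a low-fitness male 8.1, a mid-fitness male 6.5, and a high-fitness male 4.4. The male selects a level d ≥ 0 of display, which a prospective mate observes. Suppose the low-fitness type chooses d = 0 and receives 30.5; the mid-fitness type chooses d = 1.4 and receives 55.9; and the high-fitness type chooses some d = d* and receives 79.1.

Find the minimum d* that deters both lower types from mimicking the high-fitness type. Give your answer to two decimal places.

6.00

Low-fitness type (on-path payoff 30.5) won't mimic when 30.5 ≥ 79.1 − 8.1·d*, i.e. d* ≥ 6.00.
Mid-fitness type (on-path payoff 55.9 − 6.5×1.4 = 46.8) won't mimic when 46.8 ≥ 79.1 − 6.5·d*, i.e. d* ≥ 4.97.
Both must hold, so d* = max(6.00, 4.97) = 6.00. The low-fitness type's constraint binds.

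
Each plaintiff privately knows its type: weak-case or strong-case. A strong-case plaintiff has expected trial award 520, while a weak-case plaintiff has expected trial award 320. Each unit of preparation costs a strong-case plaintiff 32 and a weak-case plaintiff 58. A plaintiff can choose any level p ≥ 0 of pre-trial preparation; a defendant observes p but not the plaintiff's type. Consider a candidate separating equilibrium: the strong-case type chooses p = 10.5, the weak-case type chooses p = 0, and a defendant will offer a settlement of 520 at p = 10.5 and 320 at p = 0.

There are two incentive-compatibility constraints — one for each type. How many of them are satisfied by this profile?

Weak-case type: stay at 0 → 320; mimic → 520 − 58 × 10.5 = -89. IC holds (320 ≥ -89).
Strong-case type: signal → 520 − 32 × 10.5 = 184; deviate to 0 → 320. IC fails (184 < 320).
1 of 2 constraints hold, so this profile is not an equilibrium.

1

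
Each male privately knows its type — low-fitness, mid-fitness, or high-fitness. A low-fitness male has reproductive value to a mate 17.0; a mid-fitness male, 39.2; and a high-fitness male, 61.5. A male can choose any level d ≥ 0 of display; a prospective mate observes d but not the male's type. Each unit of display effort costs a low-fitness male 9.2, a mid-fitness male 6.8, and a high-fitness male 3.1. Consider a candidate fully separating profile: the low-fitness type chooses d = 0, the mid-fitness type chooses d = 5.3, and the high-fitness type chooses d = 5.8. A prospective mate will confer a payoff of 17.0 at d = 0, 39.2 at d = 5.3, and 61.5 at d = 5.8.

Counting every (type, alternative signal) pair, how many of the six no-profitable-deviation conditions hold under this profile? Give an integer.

Mid-fitness (own payoff 39.2 − 6.8×5.3 = 3.16): to d=0 gives 17.0 → profitable ✗; to d=5.8 gives 61.5 − 6.8×5.8 = 22.06 → profitable ✗.
High-fitness (own payoff 61.5 − 3.1×5.8 = 43.52): to d=0 gives 17.0 → no gain ✓; to d=5.3 gives 39.2 − 3.1×5.3 = 22.77 → no gain ✓.
Low-fitness (own payoff 17.0): to d=5.3 gives 39.2 − 9.2×5.3 = -9.56 → no gain ✓; to d=5.8 gives 61.5 − 9.2×5.8 = 8.14 → no gain ✓.
4 of the 6 constraints hold; not an equilibrium.

4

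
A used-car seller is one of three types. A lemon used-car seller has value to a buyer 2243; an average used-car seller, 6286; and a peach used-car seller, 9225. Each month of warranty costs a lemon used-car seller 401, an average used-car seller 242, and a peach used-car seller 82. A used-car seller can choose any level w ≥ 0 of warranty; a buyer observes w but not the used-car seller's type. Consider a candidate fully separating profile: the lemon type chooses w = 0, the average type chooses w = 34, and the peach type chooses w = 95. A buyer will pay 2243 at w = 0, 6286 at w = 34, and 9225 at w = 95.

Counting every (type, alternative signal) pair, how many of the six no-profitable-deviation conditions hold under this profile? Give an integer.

Lemon (own payoff 2243): to w=34 gives 6286 − 401×34 = -7348 → no gain ✓; to w=95 gives 9225 − 401×95 = -28870 → no gain ✓.
Average (own payoff 6286 − 242×34 = -1942): to w=0 gives 2243 → profitable ✗; to w=95 gives 9225 − 242×95 = -13765 → no gain ✓.
Peach (own payoff 9225 − 82×95 = 1435): to w=0 gives 2243 → profitable ✗; to w=34 gives 6286 − 82×34 = 3498 → profitable ✗.
3 of the 6 constraints hold; not an equilibrium.

3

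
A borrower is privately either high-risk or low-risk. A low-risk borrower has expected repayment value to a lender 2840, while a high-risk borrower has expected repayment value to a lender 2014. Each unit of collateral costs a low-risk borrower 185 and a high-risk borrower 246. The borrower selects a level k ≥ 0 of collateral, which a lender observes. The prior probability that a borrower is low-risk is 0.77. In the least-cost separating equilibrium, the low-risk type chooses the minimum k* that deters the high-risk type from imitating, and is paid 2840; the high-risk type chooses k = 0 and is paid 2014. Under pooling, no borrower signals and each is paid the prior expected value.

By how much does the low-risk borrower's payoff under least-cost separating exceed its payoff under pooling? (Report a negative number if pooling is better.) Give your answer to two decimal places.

-431.20

Least-cost separating signal: k* solves 2014 = 2840 − 246·k*, so k* = (2840 − 2014)/246 ≈ 3.3577.
Low-risk type's separating payoff: 2840 − 185 × k* = 2840 − 185 × (2840 − 2014)/246 = 2840 − 152810/246 ≈ 2218.8211.
Pooling payoff: 0.77 × 2840 + 0.23 × 2014 = 2650.02.
Difference: 2218.8211 − 2650.02 = -431.1989, i.e. -431.20 to two decimal places.
The low-risk type would prefer the pooling outcome.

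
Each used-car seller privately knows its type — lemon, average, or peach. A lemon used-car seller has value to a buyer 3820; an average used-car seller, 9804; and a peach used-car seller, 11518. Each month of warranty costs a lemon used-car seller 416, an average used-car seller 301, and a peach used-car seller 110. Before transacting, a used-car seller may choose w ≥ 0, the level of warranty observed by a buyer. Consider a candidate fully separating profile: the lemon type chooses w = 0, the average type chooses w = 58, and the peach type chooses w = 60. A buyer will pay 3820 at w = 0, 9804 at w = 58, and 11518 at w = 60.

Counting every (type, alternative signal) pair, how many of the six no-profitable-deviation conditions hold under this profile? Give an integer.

Lemon (own payoff 3820): to w=58 gives 9804 − 416×58 = -14324 → no gain ✓; to w=60 gives 11518 − 416×60 = -13442 → no gain ✓.
Average (own payoff 9804 − 301×58 = -7654): to w=0 gives 3820 → profitable ✗; to w=60 gives 11518 − 301×60 = -6542 → profitable ✗.
Peach (own payoff 11518 − 110×60 = 4918): to w=0 gives 3820 → no gain ✓; to w=58 gives 9804 − 110×58 = 3424 → no gain ✓.
4 of the 6 constraints hold; not an equilibrium.

4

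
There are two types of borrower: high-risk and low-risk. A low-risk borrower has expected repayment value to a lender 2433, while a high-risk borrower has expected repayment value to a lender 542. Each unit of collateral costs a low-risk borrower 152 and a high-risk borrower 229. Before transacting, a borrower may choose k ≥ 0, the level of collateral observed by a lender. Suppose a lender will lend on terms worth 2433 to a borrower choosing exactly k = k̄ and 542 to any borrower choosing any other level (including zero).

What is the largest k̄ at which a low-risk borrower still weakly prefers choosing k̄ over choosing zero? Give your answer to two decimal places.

12.44

Choosing k̄ yields the low-risk type 2433 − 152·k̄; choosing zero yields 542.
The low-risk type is indifferent at 2433 − 152·k̄ = 542, i.e. k̄ = (2433 − 542) / 152 ≈ 12.44.
For any k̄ above 12.44 the low-risk type would rather pool at zero, so separation collapses.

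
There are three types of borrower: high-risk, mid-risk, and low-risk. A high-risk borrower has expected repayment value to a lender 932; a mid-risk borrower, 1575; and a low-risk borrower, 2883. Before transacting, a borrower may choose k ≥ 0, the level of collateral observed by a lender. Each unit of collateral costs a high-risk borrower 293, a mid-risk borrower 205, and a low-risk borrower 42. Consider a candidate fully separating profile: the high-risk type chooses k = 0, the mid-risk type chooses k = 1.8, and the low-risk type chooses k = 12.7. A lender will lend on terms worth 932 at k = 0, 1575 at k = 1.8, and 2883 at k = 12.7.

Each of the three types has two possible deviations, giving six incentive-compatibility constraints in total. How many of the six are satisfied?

Low-risk (own payoff 2883 − 42×12.7 = 2349.6): to k=0 gives 932 → no gain ✓; to k=1.8 gives 1575 − 42×1.8 = 1499.4 → no gain ✓.
Mid-risk (own payoff 1575 − 205×1.8 = 1206): to k=0 gives 932 → no gain ✓; to k=12.7 gives 2883 − 205×12.7 = 279.5 → no gain ✓.
High-risk (own payoff 932): to k=1.8 gives 1575 − 293×1.8 = 1047.6 → profitable ✗; to k=12.7 gives 2883 − 293×12.7 = -838.1 → no gain ✓.
5 of the 6 constraints hold; not an equilibrium.

5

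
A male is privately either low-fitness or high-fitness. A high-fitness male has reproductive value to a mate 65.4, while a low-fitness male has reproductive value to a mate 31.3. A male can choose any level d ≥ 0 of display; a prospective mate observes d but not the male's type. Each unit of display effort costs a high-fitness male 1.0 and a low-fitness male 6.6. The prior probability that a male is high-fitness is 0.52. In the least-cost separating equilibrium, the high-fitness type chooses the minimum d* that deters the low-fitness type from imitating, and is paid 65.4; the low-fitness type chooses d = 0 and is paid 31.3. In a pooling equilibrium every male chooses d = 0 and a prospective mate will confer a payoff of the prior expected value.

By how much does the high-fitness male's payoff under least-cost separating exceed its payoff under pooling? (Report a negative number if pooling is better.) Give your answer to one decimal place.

Least-cost separating signal: d* solves 31.3 = 65.4 − 6.6·d*, so d* = (65.4 − 31.3)/6.6 ≈ 5.1667.
High-fitness type's separating payoff: 65.4 − 1.0 × d* = 65.4 − 1.0 × (65.4 − 31.3)/6.6 = 65.4 − 34.1/6.6 ≈ 60.233.
Pooling payoff: 0.52 × 65.4 + 0.48 × 31.3 = 49.032.
Difference: 60.233 − 49.032 = 11.201, i.e. 11.2 to one decimal place.
The high-fitness type prefers to separate.

11.2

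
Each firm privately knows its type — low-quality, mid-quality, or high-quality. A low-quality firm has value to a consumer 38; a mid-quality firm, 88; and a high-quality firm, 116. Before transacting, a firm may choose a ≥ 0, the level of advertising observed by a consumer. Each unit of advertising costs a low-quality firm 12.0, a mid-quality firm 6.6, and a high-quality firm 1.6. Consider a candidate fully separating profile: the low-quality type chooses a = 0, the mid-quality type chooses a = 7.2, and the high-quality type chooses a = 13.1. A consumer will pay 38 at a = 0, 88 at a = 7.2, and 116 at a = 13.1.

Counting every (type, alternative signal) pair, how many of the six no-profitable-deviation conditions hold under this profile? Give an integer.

High-quality (own payoff 116 − 1.6×13.1 = 95.04): to a=0 gives 38 → no gain ✓; to a=7.2 gives 88 − 1.6×7.2 = 76.48 → no gain ✓.
Mid-quality (own payoff 88 − 6.6×7.2 = 40.48): to a=0 gives 38 → no gain ✓; to a=13.1 gives 116 − 6.6×13.1 = 29.54 → no gain ✓.
Low-quality (own payoff 38): to a=7.2 gives 88 − 12.0×7.2 = 1.6 → no gain ✓; to a=13.1 gives 116 − 12.0×13.1 = -41.2 → no gain ✓.
6 of the 6 constraints hold; this profile is a separating equilibrium.

6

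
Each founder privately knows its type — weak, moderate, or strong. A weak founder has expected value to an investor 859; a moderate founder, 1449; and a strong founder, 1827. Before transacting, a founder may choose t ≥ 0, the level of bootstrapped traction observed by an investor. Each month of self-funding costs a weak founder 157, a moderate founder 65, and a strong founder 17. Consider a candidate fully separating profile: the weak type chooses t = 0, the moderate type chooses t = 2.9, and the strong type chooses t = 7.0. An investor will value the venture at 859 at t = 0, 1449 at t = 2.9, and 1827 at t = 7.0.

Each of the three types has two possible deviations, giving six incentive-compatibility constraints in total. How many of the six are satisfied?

4

Strong (own payoff 1827 − 17×7.0 = 1708): to t=0 gives 859 → no gain ✓; to t=2.9 gives 1449 − 17×2.9 = 1399.7 → no gain ✓.
Weak (own payoff 859): to t=2.9 gives 1449 − 157×2.9 = 993.7 → profitable ✗; to t=7.0 gives 1827 − 157×7.0 = 728 → no gain ✓.
Moderate (own payoff 1449 − 65×2.9 = 1260.5): to t=0 gives 859 → no gain ✓; to t=7.0 gives 1827 − 65×7.0 = 1372 → profitable ✗.
4 of the 6 constraints hold; not an equilibrium.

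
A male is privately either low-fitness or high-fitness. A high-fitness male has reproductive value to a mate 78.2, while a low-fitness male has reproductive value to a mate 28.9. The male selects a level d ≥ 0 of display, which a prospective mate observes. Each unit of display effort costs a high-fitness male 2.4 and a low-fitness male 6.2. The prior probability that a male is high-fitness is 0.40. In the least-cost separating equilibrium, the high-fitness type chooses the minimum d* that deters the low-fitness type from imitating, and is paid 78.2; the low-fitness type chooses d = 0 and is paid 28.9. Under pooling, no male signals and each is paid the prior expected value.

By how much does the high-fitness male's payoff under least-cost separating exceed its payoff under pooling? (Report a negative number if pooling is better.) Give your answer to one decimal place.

Least-cost separating signal: d* solves 28.9 = 78.2 − 6.2·d*, so d* = (78.2 − 28.9)/6.2 ≈ 7.9516.
High-fitness type's separating payoff: 78.2 − 2.4 × d* = 78.2 − 2.4 × (78.2 − 28.9)/6.2 = 78.2 − 118.32/6.2 ≈ 59.116.
Pooling payoff: 0.40 × 78.2 + 0.60 × 28.9 = 48.62.
Difference: 59.116 − 48.62 = 10.496, i.e. 10.5 to one decimal place.
The high-fitness type prefers to separate.

10.5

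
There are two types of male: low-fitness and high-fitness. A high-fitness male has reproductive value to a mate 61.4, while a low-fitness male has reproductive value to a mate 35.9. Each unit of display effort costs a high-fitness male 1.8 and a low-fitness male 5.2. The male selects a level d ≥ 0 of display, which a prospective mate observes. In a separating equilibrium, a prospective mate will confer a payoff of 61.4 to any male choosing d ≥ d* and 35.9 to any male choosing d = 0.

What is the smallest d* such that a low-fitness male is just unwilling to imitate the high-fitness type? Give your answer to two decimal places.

A low-fitness male choosing d = 0 receives 35.9.
Imitating at d* instead would pay 61.4 at cost 5.2·d*, netting 61.4 − 5.2·d*.
Indifference: 35.9 = 61.4 − 5.2·d*, so d* = (61.4 − 35.9) / 5.2 ≈ 4.90.
This is the low-fitness type's binding incentive-compatibility constraint; any d ≥ 4.90 sustains separation on that side.

4.90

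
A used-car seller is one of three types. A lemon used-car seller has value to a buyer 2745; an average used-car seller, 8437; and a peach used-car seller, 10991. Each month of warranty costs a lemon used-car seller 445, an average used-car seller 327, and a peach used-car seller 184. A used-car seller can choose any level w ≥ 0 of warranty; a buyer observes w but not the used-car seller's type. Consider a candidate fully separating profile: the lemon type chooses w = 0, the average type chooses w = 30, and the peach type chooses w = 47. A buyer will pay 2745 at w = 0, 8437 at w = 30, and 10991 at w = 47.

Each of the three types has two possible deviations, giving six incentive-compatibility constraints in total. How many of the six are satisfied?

Peach (own payoff 10991 − 184×47 = 2343): to w=0 gives 2745 → profitable ✗; to w=30 gives 8437 − 184×30 = 2917 → profitable ✗.
Average (own payoff 8437 − 327×30 = -1373): to w=0 gives 2745 → profitable ✗; to w=47 gives 10991 − 327×47 = -4378 → no gain ✓.
Lemon (own payoff 2745): to w=30 gives 8437 − 445×30 = -4913 → no gain ✓; to w=47 gives 10991 − 445×47 = -9924 → no gain ✓.
3 of the 6 constraints hold; not an equilibrium.

3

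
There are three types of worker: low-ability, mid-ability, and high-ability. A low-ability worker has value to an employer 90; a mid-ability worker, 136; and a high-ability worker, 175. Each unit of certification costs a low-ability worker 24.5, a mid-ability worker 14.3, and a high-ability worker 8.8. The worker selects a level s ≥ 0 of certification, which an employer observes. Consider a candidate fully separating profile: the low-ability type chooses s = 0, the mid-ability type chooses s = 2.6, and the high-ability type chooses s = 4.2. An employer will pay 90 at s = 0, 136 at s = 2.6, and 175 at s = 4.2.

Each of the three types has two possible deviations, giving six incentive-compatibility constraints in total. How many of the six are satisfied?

High-ability (own payoff 175 − 8.8×4.2 = 138.04): to s=0 gives 90 → no gain ✓; to s=2.6 gives 136 − 8.8×2.6 = 113.12 → no gain ✓.
Mid-ability (own payoff 136 − 14.3×2.6 = 98.82): to s=0 gives 90 → no gain ✓; to s=4.2 gives 175 − 14.3×4.2 = 114.94 → profitable ✗.
Low-ability (own payoff 90): to s=2.6 gives 136 − 24.5×2.6 = 72.3 → no gain ✓; to s=4.2 gives 175 − 24.5×4.2 = 72.1 → no gain ✓.
5 of the 6 constraints hold; not an equilibrium.

5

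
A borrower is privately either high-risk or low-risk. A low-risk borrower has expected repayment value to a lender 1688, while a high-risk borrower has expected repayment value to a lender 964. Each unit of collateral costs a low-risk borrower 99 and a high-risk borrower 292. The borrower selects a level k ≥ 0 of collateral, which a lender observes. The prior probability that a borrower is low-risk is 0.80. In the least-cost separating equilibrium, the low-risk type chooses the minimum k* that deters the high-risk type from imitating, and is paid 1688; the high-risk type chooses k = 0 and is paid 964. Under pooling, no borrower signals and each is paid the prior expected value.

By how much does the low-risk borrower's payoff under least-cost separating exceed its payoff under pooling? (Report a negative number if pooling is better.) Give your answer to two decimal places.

Least-cost separating signal: k* solves 964 = 1688 − 292·k*, so k* = (1688 − 964)/292 ≈ 2.4795.
Low-risk type's separating payoff: 1688 − 99 × k* = 1688 − 99 × (1688 − 964)/292 = 1688 − 71676/292 ≈ 1442.5342.
Pooling payoff: 0.80 × 1688 + 0.20 × 964 = 1543.2.
Difference: 1442.5342 − 1543.2 = -100.6658, i.e. -100.67 to two decimal places.
The low-risk type would prefer the pooling outcome.

-100.67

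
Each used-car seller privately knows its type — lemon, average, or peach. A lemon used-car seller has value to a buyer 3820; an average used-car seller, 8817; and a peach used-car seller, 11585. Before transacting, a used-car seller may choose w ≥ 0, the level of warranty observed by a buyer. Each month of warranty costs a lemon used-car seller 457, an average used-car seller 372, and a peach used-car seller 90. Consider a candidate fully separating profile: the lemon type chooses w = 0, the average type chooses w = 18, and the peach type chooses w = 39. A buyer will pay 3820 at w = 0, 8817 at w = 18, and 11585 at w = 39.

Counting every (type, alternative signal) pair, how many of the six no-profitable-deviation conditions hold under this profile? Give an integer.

Average (own payoff 8817 − 372×18 = 2121): to w=0 gives 3820 → profitable ✗; to w=39 gives 11585 − 372×39 = -2923 → no gain ✓.
Lemon (own payoff 3820): to w=18 gives 8817 − 457×18 = 591 → no gain ✓; to w=39 gives 11585 − 457×39 = -6238 → no gain ✓.
Peach (own payoff 11585 − 90×39 = 8075): to w=0 gives 3820 → no gain ✓; to w=18 gives 8817 − 90×18 = 7197 → no gain ✓.
5 of the 6 constraints hold; not an equilibrium.

5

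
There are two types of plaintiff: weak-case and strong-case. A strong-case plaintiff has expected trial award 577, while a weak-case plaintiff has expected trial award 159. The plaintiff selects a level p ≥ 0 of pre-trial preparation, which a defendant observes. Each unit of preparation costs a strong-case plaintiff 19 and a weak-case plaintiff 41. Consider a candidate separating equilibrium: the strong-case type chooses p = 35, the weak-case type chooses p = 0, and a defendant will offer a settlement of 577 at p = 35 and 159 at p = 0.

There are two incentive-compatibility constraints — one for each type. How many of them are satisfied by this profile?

Strong-case type: signal → 577 − 19 × 35 = -88; deviate to 0 → 159. IC fails (-88 < 159).
Weak-case type: stay at 0 → 159; mimic → 577 − 41 × 35 = -858. IC holds (159 ≥ -858).
1 of 2 constraints hold, so this profile is not an equilibrium.

1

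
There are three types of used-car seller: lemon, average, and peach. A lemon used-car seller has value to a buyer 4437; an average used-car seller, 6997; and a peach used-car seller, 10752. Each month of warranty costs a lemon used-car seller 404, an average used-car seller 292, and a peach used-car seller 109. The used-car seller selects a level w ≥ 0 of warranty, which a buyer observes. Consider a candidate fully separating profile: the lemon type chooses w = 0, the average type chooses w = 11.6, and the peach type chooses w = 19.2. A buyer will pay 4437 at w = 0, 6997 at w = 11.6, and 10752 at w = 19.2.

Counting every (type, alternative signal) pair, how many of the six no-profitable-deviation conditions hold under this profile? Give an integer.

Lemon (own payoff 4437): to w=11.6 gives 6997 − 404×11.6 = 2310.6 → no gain ✓; to w=19.2 gives 10752 − 404×19.2 = 2995.2 → no gain ✓.
Peach (own payoff 10752 − 109×19.2 = 8659.2): to w=0 gives 4437 → no gain ✓; to w=11.6 gives 6997 − 109×11.6 = 5732.6 → no gain ✓.
Average (own payoff 6997 − 292×11.6 = 3609.8): to w=0 gives 4437 → profitable ✗; to w=19.2 gives 10752 − 292×19.2 = 5145.6 → profitable ✗.
4 of the 6 constraints hold; not an equilibrium.

4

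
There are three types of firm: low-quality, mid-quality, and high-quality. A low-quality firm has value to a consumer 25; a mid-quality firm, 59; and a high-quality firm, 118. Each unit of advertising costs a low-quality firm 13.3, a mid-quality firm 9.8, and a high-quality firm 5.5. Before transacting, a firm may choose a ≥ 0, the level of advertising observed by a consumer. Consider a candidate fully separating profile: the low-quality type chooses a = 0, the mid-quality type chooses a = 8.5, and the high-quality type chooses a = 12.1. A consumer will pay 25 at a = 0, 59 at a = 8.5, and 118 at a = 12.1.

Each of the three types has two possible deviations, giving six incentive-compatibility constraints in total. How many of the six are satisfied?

4

High-quality (own payoff 118 − 5.5×12.1 = 51.45): to a=0 gives 25 → no gain ✓; to a=8.5 gives 59 − 5.5×8.5 = 12.25 → no gain ✓.
Low-quality (own payoff 25): to a=8.5 gives 59 − 13.3×8.5 = -54.05 → no gain ✓; to a=12.1 gives 118 − 13.3×12.1 = -42.93 → no gain ✓.
Mid-quality (own payoff 59 − 9.8×8.5 = -24.3): to a=0 gives 25 → profitable ✗; to a=12.1 gives 118 − 9.8×12.1 = -0.58 → profitable ✗.
4 of the 6 constraints hold; not an equilibrium.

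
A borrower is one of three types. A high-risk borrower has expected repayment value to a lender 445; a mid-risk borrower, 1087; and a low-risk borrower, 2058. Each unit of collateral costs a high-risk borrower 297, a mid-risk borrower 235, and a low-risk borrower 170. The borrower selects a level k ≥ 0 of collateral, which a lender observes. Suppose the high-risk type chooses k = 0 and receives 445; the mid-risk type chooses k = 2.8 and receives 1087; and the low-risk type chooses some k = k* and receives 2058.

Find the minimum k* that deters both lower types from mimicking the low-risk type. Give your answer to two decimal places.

6.93

Mid-risk type (on-path payoff 1087 − 235×2.8 = 429) won't mimic when 429 ≥ 2058 − 235·k*, i.e. k* ≥ 6.93.
High-risk type (on-path payoff 445) won't mimic when 445 ≥ 2058 − 297·k*, i.e. k* ≥ 5.43.
Both must hold, so k* = max(5.43, 6.93) = 6.93. The mid-risk type's constraint binds.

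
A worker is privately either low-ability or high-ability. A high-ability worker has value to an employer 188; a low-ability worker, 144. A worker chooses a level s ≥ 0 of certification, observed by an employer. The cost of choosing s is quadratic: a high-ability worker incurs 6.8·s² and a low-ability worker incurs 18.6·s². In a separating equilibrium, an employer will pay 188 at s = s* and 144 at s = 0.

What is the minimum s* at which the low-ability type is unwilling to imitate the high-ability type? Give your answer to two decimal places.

The low-ability type at s = 0 receives 144; imitating at s* yields 188 − 18.6·s*².
Indifference: 144 = 188 − 18.6·s*², so s*² = (188 − 144) / 18.6 ≈ 2.3656.
s* = √2.3656 ≈ 1.54.

1.54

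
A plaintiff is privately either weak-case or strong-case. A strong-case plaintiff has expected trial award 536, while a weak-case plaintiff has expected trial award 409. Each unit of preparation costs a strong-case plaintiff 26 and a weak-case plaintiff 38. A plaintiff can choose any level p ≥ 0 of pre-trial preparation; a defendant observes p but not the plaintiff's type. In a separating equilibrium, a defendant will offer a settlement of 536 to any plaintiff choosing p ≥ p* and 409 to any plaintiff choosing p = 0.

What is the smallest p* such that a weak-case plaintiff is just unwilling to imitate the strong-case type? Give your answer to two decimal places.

3.34

A weak-case plaintiff choosing p = 0 receives 409.
Imitating at p* instead would pay 536 at cost 38·p*, netting 536 − 38·p*.
Indifference: 409 = 536 − 38·p*, so p* = (536 − 409) / 38 ≈ 3.34.
This is the weak-case type's binding incentive-compatibility constraint; any p ≥ 3.34 sustains separation on that side.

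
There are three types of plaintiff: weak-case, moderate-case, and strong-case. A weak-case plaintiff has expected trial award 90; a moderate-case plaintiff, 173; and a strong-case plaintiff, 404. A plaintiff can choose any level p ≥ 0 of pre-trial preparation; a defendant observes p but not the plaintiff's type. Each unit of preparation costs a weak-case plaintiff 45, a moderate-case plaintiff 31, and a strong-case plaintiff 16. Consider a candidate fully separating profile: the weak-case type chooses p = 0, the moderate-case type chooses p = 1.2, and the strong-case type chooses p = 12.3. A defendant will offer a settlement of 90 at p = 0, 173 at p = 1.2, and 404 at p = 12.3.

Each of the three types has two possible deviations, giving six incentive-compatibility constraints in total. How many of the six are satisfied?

Weak-case (own payoff 90): to p=1.2 gives 173 − 45×1.2 = 119 → profitable ✗; to p=12.3 gives 404 − 45×12.3 = -149.5 → no gain ✓.
Strong-case (own payoff 404 − 16×12.3 = 207.2): to p=0 gives 90 → no gain ✓; to p=1.2 gives 173 − 16×1.2 = 153.8 → no gain ✓.
Moderate-case (own payoff 173 − 31×1.2 = 135.8): to p=0 gives 90 → no gain ✓; to p=12.3 gives 404 − 31×12.3 = 22.7 → no gain ✓.
5 of the 6 constraints hold; not an equilibrium.

5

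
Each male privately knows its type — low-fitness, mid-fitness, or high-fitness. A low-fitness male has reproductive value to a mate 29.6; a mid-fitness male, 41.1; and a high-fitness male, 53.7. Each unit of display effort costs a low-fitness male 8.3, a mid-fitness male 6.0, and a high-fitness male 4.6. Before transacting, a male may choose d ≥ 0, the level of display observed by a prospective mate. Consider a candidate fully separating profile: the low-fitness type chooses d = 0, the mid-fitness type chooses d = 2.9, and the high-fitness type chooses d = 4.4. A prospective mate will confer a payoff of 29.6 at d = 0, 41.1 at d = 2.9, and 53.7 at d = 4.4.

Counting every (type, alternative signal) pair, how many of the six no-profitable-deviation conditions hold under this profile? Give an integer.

Low-fitness (own payoff 29.6): to d=2.9 gives 41.1 − 8.3×2.9 = 17.03 → no gain ✓; to d=4.4 gives 53.7 − 8.3×4.4 = 17.18 → no gain ✓.
High-fitness (own payoff 53.7 − 4.6×4.4 = 33.46): to d=0 gives 29.6 → no gain ✓; to d=2.9 gives 41.1 − 4.6×2.9 = 27.76 → no gain ✓.
Mid-fitness (own payoff 41.1 − 6.0×2.9 = 23.7): to d=0 gives 29.6 → profitable ✗; to d=4.4 gives 53.7 − 6.0×4.4 = 27.3 → profitable ✗.
4 of the 6 constraints hold; not an equilibrium.

4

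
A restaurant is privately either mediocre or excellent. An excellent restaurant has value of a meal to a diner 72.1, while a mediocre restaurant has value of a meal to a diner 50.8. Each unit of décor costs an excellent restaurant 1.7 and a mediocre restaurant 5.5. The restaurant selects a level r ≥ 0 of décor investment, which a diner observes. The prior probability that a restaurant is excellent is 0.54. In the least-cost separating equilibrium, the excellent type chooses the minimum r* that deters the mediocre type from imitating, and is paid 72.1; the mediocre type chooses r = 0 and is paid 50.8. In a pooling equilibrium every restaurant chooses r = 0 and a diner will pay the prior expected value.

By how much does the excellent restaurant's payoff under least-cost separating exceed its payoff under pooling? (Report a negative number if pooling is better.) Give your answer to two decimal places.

Least-cost separating signal: r* solves 50.8 = 72.1 − 5.5·r*, so r* = (72.1 − 50.8)/5.5 ≈ 3.8727.
Excellent type's separating payoff: 72.1 − 1.7 × r* = 72.1 − 1.7 × (72.1 − 50.8)/5.5 = 72.1 − 36.21/5.5 ≈ 65.5164.
Pooling payoff: 0.54 × 72.1 + 0.46 × 50.8 = 62.302.
Difference: 65.5164 − 62.302 = 3.2144, i.e. 3.21 to two decimal places.
The excellent type prefers to separate.

3.21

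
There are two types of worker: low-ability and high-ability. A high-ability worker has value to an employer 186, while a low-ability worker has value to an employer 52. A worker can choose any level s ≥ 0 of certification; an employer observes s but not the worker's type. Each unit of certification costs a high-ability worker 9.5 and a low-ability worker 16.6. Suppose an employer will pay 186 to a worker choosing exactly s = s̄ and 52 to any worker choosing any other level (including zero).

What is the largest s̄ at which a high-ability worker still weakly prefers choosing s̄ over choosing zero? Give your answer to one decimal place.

14.1

Choosing s̄ yields the high-ability type 186 − 9.5·s̄; choosing zero yields 52.
The high-ability type is indifferent at 186 − 9.5·s̄ = 52, i.e. s̄ = (186 − 52) / 9.5 ≈ 14.1.
For any s̄ above 14.1 the high-ability type would rather pool at zero, so separation collapses.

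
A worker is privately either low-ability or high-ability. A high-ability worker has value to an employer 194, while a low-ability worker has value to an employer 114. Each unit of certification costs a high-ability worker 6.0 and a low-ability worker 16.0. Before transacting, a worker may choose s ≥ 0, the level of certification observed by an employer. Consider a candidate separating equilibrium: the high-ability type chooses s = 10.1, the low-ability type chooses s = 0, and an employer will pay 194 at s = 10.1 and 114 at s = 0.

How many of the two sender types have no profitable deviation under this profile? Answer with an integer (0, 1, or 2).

High-ability type: signal → 194 − 6.0 × 10.1 = 133.4; deviate to 0 → 114. IC holds (133.4 ≥ 114).
Low-ability type: stay at 0 → 114; mimic → 194 − 16.0 × 10.1 = 32.4. IC holds (114 ≥ 32.4).
2 of 2 constraints hold, so this is a separating equilibrium.

2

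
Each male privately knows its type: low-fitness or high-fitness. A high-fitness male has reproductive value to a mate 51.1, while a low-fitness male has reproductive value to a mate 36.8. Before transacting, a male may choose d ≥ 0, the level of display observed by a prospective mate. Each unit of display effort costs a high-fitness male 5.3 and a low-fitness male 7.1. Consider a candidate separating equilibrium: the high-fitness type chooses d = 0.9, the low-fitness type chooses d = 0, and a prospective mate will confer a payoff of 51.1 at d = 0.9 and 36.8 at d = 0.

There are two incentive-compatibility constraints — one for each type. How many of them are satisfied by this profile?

High-fitness type: signal → 51.1 − 5.3 × 0.9 = 46.33; deviate to 0 → 36.8. IC holds (46.33 ≥ 36.8).
Low-fitness type: stay at 0 → 36.8; mimic → 51.1 − 7.1 × 0.9 = 44.71. IC fails (36.8 < 44.71).
1 of 2 constraints hold, so this profile is not an equilibrium.

1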